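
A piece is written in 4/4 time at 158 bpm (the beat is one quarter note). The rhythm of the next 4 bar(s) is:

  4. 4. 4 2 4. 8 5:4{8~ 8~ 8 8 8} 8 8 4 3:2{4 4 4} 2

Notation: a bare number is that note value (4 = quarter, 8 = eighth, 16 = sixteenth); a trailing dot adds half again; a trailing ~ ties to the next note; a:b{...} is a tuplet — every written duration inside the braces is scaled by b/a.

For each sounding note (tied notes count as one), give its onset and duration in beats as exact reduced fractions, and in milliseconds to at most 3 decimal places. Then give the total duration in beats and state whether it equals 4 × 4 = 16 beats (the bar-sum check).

1) 0.0ms=0b +569.62ms=3/2b
2) 569.62ms=3/2b +569.62ms=3/2b
3) 1139.241ms=3b +379.747ms=1b
4) 1518.987ms=4b +759.494ms=2b
5) 2278.481ms=6b +569.62ms=3/2b
6) 2848.101ms=15/2b +189.873ms=1/2b
7) 3037.975ms=8b +455.696ms=6/5b
8) 3493.671ms=46/5b +151.899ms=2/5b
9) 3645.57ms=48/5b +151.899ms=2/5b
10) 3797.468ms=10b +189.873ms=1/2b
11) 3987.342ms=21/2b +189.873ms=1/2b
12) 4177.215ms=11b +379.747ms=1b
13) 4556.962ms=12b +253.165ms=2/3b
14) 4810.127ms=38/3b +253.165ms=2/3b
15) 5063.291ms=40/3b +253.165ms=2/3b
16) 5316.456ms=14b +759.494ms=2b
Σ=16b of 16 (158bpm 4/4) — PASS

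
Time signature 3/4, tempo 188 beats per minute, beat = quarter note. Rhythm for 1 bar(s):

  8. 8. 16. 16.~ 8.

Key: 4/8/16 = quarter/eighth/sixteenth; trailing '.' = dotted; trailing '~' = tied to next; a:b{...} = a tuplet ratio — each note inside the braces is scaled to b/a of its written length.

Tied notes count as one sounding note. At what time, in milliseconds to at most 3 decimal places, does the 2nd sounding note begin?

1. 0.0ms @ 0 + 239.362ms (3/4)
2. 239.362ms @ 3/4 + 239.362ms (3/4)
3. 478.723ms @ 3/2 + 119.681ms (3/8)
4. 598.404ms @ 15/8 + 359.043ms (9/8)

note 2 onset = 3/4b = 239.362ms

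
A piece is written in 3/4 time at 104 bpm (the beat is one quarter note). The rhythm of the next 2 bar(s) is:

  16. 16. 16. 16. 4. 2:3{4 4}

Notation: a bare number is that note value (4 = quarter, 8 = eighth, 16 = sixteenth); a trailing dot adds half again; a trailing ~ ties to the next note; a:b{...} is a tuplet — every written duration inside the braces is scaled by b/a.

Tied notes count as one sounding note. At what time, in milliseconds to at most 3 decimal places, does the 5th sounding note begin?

1. 0.0ms @ 0 + 216.346ms (3/8)
2. 216.346ms @ 3/8 + 216.346ms (3/8)
3. 432.692ms @ 3/4 + 216.346ms (3/8)
4. 649.038ms @ 9/8 + 216.346ms (3/8)
5. 865.385ms @ 3/2 + 865.385ms (3/2)
6. 1730.769ms @ 3 + 865.385ms (3/2)
7. 2596.154ms @ 9/2 + 865.385ms (3/2)

note 5 onset = 3/2b = 865.385ms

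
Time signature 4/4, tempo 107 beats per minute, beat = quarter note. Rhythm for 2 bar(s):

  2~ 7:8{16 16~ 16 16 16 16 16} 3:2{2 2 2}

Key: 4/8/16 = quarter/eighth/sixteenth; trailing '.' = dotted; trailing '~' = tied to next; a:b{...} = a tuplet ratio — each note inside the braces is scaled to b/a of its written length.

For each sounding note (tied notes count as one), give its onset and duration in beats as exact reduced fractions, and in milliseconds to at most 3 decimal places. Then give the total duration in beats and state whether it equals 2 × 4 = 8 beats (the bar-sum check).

1) 0.0ms=0b +1281.709ms=16/7b
2) 1281.709ms=16/7b +320.427ms=4/7b
3) 1602.136ms=20/7b +160.214ms=2/7b
4) 1762.35ms=22/7b +160.214ms=2/7b
5) 1922.563ms=24/7b +160.214ms=2/7b
6) 2082.777ms=26/7b +160.214ms=2/7b
7) 2242.991ms=4b +747.664ms=4/3b
8) 2990.654ms=16/3b +747.664ms=4/3b
9) 3738.318ms=20/3b +747.664ms=4/3b
Σ=8b of 8 (107bpm 4/4) — PASS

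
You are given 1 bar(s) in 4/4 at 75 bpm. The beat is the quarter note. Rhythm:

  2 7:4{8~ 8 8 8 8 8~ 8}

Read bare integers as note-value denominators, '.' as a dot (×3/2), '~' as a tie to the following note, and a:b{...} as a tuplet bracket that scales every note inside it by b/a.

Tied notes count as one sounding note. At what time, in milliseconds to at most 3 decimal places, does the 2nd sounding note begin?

note 2 onset = 2b = 1600.0ms

1. 0.0ms @ 0 + 1600.0ms (2)
2. 1600.0ms @ 2 + 457.143ms (4/7)
3. 2057.143ms @ 18/7 + 228.571ms (2/7)
4. 2285.714ms @ 20/7 + 228.571ms (2/7)
5. 2514.286ms @ 22/7 + 228.571ms (2/7)
6. 2742.857ms @ 24/7 + 457.143ms (4/7)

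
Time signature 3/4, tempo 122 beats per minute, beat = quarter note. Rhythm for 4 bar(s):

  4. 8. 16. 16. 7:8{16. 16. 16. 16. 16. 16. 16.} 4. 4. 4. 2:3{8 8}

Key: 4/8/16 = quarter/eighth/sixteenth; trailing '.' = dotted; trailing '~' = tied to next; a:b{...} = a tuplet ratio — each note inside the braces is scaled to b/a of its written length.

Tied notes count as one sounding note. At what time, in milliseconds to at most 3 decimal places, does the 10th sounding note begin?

1. 0.0ms @ 0 + 737.705ms (3/2)
2. 737.705ms @ 3/2 + 368.852ms (3/4)
3. 1106.557ms @ 9/4 + 184.426ms (3/8)
4. 1290.984ms @ 21/8 + 184.426ms (3/8)
5. 1475.41ms @ 3 + 210.773ms (3/7)
6. 1686.183ms @ 24/7 + 210.773ms (3/7)
7. 1896.956ms @ 27/7 + 210.773ms (3/7)
8. 2107.728ms @ 30/7 + 210.773ms (3/7)
9. 2318.501ms @ 33/7 + 210.773ms (3/7)
10. 2529.274ms @ 36/7 + 210.773ms (3/7)
11. 2740.047ms @ 39/7 + 210.773ms (3/7)
12. 2950.82ms @ 6 + 737.705ms (3/2)
13. 3688.525ms @ 15/2 + 737.705ms (3/2)
14. 4426.23ms @ 9 + 737.705ms (3/2)
15. 5163.934ms @ 21/2 + 368.852ms (3/4)
16. 5532.787ms @ 45/4 + 368.852ms (3/4)

note 10 onset = 36/7b = 2529.274ms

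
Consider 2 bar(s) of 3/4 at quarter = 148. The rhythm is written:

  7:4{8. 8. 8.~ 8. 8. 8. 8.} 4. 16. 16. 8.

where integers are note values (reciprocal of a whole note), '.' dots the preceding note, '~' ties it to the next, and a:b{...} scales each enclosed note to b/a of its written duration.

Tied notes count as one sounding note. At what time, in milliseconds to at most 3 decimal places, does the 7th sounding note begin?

note 7 onset = 3b = 1216.216ms

1. 0.0ms @ 0 + 173.745ms (3/7)
2. 173.745ms @ 3/7 + 173.745ms (3/7)
3. 347.49ms @ 6/7 + 347.49ms (6/7)
4. 694.981ms @ 12/7 + 173.745ms (3/7)
5. 868.726ms @ 15/7 + 173.745ms (3/7)
6. 1042.471ms @ 18/7 + 173.745ms (3/7)
7. 1216.216ms @ 3 + 608.108ms (3/2)
8. 1824.324ms @ 9/2 + 152.027ms (3/8)
9. 1976.351ms @ 39/8 + 152.027ms (3/8)
10. 2128.378ms @ 21/4 + 304.054ms (3/4)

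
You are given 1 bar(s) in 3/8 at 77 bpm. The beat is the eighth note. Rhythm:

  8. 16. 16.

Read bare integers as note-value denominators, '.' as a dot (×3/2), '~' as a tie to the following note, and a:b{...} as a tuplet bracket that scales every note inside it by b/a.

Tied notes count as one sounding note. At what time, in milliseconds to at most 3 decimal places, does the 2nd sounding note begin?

note 2 onset = 3/2b = 1168.831ms

1. 0.0ms @ 0 + 1168.831ms (3/2)
2. 1168.831ms @ 3/2 + 584.416ms (3/4)
3. 1753.247ms @ 9/4 + 584.416ms (3/4)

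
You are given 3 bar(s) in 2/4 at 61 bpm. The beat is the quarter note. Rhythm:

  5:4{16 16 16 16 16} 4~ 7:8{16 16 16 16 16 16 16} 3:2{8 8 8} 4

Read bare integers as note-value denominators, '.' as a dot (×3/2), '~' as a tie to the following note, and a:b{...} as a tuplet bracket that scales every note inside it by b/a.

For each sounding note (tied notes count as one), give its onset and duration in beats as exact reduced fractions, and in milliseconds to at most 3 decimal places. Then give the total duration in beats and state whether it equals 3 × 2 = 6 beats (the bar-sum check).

1) 0.0ms=0b +196.721ms=1/5b
2) 196.721ms=1/5b +196.721ms=1/5b
3) 393.443ms=2/5b +196.721ms=1/5b
4) 590.164ms=3/5b +196.721ms=1/5b
5) 786.885ms=4/5b +196.721ms=1/5b
6) 983.607ms=1b +1264.637ms=9/7b
7) 2248.244ms=16/7b +281.03ms=2/7b
8) 2529.274ms=18/7b +281.03ms=2/7b
9) 2810.304ms=20/7b +281.03ms=2/7b
10) 3091.335ms=22/7b +281.03ms=2/7b
11) 3372.365ms=24/7b +281.03ms=2/7b
12) 3653.396ms=26/7b +281.03ms=2/7b
13) 3934.426ms=4b +327.869ms=1/3b
14) 4262.295ms=13/3b +327.869ms=1/3b
15) 4590.164ms=14/3b +327.869ms=1/3b
16) 4918.033ms=5b +983.607ms=1b
Σ=6b of 6 (61bpm 2/4) — PASS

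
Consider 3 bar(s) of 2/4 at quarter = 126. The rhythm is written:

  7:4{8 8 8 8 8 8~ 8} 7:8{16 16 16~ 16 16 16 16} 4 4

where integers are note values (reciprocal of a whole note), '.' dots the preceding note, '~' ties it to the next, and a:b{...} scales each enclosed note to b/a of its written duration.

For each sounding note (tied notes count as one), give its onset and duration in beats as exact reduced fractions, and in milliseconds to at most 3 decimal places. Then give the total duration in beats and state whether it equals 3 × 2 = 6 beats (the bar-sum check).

1) 0.0ms=0b +136.054ms=2/7b
2) 136.054ms=2/7b +136.054ms=2/7b
3) 272.109ms=4/7b +136.054ms=2/7b
4) 408.163ms=6/7b +136.054ms=2/7b
5) 544.218ms=8/7b +136.054ms=2/7b
6) 680.272ms=10/7b +272.109ms=4/7b
7) 952.381ms=2b +136.054ms=2/7b
8) 1088.435ms=16/7b +136.054ms=2/7b
9) 1224.49ms=18/7b +272.109ms=4/7b
10) 1496.599ms=22/7b +136.054ms=2/7b
11) 1632.653ms=24/7b +136.054ms=2/7b
12) 1768.707ms=26/7b +136.054ms=2/7b
13) 1904.762ms=4b +476.19ms=1b
14) 2380.952ms=5b +476.19ms=1b
Σ=6b of 6 (126bpm 2/4) — PASS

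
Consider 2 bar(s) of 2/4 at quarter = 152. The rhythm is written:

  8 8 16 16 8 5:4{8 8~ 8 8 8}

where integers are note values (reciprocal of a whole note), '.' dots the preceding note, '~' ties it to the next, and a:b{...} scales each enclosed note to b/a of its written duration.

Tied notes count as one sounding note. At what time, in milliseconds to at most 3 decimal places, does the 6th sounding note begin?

note 6 onset = 2b = 789.474ms

1. 0.0ms @ 0 + 197.368ms (1/2)
2. 197.368ms @ 1/2 + 197.368ms (1/2)
3. 394.737ms @ 1 + 98.684ms (1/4)
4. 493.421ms @ 5/4 + 98.684ms (1/4)
5. 592.105ms @ 3/2 + 197.368ms (1/2)
6. 789.474ms @ 2 + 157.895ms (2/5)
7. 947.368ms @ 12/5 + 315.789ms (4/5)
8. 1263.158ms @ 16/5 + 157.895ms (2/5)
9. 1421.053ms @ 18/5 + 157.895ms (2/5)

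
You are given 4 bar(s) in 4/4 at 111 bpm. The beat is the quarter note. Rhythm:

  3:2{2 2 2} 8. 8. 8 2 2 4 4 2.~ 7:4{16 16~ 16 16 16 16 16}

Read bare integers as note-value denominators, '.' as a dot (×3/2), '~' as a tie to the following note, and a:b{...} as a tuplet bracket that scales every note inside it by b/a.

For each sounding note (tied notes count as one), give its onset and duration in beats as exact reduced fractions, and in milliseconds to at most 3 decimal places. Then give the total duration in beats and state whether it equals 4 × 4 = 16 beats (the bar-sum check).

1) 0.0ms=0b +720.721ms=4/3b
2) 720.721ms=4/3b +720.721ms=4/3b
3) 1441.441ms=8/3b +720.721ms=4/3b
4) 2162.162ms=4b +405.405ms=3/4b
5) 2567.568ms=19/4b +405.405ms=3/4b
6) 2972.973ms=11/2b +270.27ms=1/2b
7) 3243.243ms=6b +1081.081ms=2b
8) 4324.324ms=8b +1081.081ms=2b
9) 5405.405ms=10b +540.541ms=1b
10) 5945.946ms=11b +540.541ms=1b
11) 6486.486ms=12b +1698.842ms=22/7b
12) 8185.328ms=106/7b +154.44ms=2/7b
13) 8339.768ms=108/7b +77.22ms=1/7b
14) 8416.988ms=109/7b +77.22ms=1/7b
15) 8494.208ms=110/7b +77.22ms=1/7b
16) 8571.429ms=111/7b +77.22ms=1/7b
Σ=16b of 16 (111bpm 4/4) — PASS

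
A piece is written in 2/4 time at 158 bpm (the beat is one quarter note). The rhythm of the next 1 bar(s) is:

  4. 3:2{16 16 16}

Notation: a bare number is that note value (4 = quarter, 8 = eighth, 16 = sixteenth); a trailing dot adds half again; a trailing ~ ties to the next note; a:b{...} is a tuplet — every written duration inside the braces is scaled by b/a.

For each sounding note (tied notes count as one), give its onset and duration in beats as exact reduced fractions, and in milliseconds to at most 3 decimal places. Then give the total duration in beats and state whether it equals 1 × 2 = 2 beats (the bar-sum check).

1) 0.0ms=0b +569.62ms=3/2b
2) 569.62ms=3/2b +63.291ms=1/6b
3) 632.911ms=5/3b +63.291ms=1/6b
4) 696.203ms=11/6b +63.291ms=1/6b
Σ=2b of 2 (158bpm 2/4) — PASS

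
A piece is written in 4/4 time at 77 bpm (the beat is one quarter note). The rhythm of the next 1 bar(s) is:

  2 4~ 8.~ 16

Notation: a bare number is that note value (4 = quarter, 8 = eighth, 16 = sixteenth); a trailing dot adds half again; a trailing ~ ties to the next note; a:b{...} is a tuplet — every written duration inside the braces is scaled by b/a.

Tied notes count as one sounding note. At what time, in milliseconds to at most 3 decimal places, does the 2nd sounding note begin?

note 2 onset = 2b = 1558.442ms

1. 0.0ms @ 0 + 1558.442ms (2)
2. 1558.442ms @ 2 + 1558.442ms (2)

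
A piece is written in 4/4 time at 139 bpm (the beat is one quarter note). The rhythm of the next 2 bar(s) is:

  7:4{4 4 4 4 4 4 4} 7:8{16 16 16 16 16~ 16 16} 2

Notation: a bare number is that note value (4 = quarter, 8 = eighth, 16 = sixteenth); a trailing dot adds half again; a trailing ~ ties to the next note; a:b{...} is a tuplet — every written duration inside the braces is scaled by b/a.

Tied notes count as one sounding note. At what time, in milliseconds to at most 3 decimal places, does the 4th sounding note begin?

1. 0.0ms @ 0 + 246.66ms (4/7)
2. 246.66ms @ 4/7 + 246.66ms (4/7)
3. 493.32ms @ 8/7 + 246.66ms (4/7)
4. 739.979ms @ 12/7 + 246.66ms (4/7)
5. 986.639ms @ 16/7 + 246.66ms (4/7)
6. 1233.299ms @ 20/7 + 246.66ms (4/7)
7. 1479.959ms @ 24/7 + 246.66ms (4/7)
8. 1726.619ms @ 4 + 123.33ms (2/7)
9. 1849.949ms @ 30/7 + 123.33ms (2/7)
10. 1973.279ms @ 32/7 + 123.33ms (2/7)
11. 2096.608ms @ 34/7 + 123.33ms (2/7)
12. 2219.938ms @ 36/7 + 246.66ms (4/7)
13. 2466.598ms @ 40/7 + 123.33ms (2/7)
14. 2589.928ms @ 6 + 863.309ms (2)

note 4 onset = 12/7b = 739.979ms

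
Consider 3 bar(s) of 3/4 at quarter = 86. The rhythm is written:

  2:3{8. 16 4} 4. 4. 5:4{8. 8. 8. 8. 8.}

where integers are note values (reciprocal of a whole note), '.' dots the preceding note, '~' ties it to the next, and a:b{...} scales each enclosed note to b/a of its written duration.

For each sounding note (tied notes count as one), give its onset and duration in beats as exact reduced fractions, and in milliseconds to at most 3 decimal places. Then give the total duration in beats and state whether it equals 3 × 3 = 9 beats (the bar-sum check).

1) 0.0ms=0b +784.884ms=9/8b
2) 784.884ms=9/8b +261.628ms=3/8b
3) 1046.512ms=3/2b +1046.512ms=3/2b
4) 2093.023ms=3b +1046.512ms=3/2b
5) 3139.535ms=9/2b +1046.512ms=3/2b
6) 4186.047ms=6b +418.605ms=3/5b
7) 4604.651ms=33/5b +418.605ms=3/5b
8) 5023.256ms=36/5b +418.605ms=3/5b
9) 5441.86ms=39/5b +418.605ms=3/5b
10) 5860.465ms=42/5b +418.605ms=3/5b
Σ=9b of 9 (86bpm 3/4) — PASS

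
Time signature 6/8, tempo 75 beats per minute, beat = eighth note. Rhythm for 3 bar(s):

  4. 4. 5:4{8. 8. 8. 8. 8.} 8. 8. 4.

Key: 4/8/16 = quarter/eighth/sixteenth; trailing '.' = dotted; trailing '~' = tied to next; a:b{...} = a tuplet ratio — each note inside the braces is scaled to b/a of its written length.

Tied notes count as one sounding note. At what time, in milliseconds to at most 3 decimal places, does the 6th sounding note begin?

note 6 onset = 48/5b = 7680.0ms

1. 0.0ms @ 0 + 2400.0ms (3)
2. 2400.0ms @ 3 + 2400.0ms (3)
3. 4800.0ms @ 6 + 960.0ms (6/5)
4. 5760.0ms @ 36/5 + 960.0ms (6/5)
5. 6720.0ms @ 42/5 + 960.0ms (6/5)
6. 7680.0ms @ 48/5 + 960.0ms (6/5)
7. 8640.0ms @ 54/5 + 960.0ms (6/5)
8. 9600.0ms @ 12 + 1200.0ms (3/2)
9. 10800.0ms @ 27/2 + 1200.0ms (3/2)
10. 12000.0ms @ 15 + 2400.0ms (3)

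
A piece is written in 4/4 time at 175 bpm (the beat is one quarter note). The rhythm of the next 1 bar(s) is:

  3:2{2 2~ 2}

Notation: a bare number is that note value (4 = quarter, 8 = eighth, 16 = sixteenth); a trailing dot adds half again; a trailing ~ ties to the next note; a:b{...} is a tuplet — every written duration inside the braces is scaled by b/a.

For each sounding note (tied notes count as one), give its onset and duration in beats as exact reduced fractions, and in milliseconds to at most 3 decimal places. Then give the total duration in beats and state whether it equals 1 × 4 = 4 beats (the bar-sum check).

1) 0.0ms=0b +457.143ms=4/3b
2) 457.143ms=4/3b +914.286ms=8/3b
Σ=4b of 4 (175bpm 4/4) — PASS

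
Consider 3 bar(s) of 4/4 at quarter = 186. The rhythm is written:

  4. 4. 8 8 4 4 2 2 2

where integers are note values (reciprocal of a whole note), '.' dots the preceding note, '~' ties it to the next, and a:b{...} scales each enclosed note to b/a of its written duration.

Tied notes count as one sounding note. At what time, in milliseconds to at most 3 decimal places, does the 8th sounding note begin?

note 8 onset = 8b = 2580.645ms

1. 0.0ms @ 0 + 483.871ms (3/2)
2. 483.871ms @ 3/2 + 483.871ms (3/2)
3. 967.742ms @ 3 + 161.29ms (1/2)
4. 1129.032ms @ 7/2 + 161.29ms (1/2)
5. 1290.323ms @ 4 + 322.581ms (1)
6. 1612.903ms @ 5 + 322.581ms (1)
7. 1935.484ms @ 6 + 645.161ms (2)
8. 2580.645ms @ 8 + 645.161ms (2)
9. 3225.806ms @ 10 + 645.161ms (2)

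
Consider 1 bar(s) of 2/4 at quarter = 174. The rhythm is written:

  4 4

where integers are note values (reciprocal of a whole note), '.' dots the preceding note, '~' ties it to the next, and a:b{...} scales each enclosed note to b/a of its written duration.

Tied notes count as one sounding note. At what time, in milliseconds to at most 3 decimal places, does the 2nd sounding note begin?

note 2 onset = 1b = 344.828ms

1. 0.0ms @ 0 + 344.828ms (1)
2. 344.828ms @ 1 + 344.828ms (1)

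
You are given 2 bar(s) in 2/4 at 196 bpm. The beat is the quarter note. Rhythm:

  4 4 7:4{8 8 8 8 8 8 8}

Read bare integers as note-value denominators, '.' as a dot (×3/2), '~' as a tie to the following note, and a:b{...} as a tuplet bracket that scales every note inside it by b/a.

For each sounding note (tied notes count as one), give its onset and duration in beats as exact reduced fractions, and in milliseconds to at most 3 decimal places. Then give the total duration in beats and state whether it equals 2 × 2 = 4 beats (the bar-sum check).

1) 0.0ms=0b +306.122ms=1b
2) 306.122ms=1b +306.122ms=1b
3) 612.245ms=2b +87.464ms=2/7b
4) 699.708ms=16/7b +87.464ms=2/7b
5) 787.172ms=18/7b +87.464ms=2/7b
6) 874.636ms=20/7b +87.464ms=2/7b
7) 962.099ms=22/7b +87.464ms=2/7b
8) 1049.563ms=24/7b +87.464ms=2/7b
9) 1137.026ms=26/7b +87.464ms=2/7b
Σ=4b of 4 (196bpm 2/4) — PASS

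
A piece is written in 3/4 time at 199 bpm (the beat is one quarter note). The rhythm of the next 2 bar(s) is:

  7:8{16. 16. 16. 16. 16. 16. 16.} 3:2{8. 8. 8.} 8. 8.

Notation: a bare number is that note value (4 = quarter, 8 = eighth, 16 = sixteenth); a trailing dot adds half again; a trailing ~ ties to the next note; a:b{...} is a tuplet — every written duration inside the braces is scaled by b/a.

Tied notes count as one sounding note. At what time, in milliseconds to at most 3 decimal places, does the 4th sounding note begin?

1. 0.0ms @ 0 + 129.218ms (3/7)
2. 129.218ms @ 3/7 + 129.218ms (3/7)
3. 258.435ms @ 6/7 + 129.218ms (3/7)
4. 387.653ms @ 9/7 + 129.218ms (3/7)
5. 516.87ms @ 12/7 + 129.218ms (3/7)
6. 646.088ms @ 15/7 + 129.218ms (3/7)
7. 775.305ms @ 18/7 + 129.218ms (3/7)
8. 904.523ms @ 3 + 150.754ms (1/2)
9. 1055.276ms @ 7/2 + 150.754ms (1/2)
10. 1206.03ms @ 4 + 150.754ms (1/2)
11. 1356.784ms @ 9/2 + 226.131ms (3/4)
12. 1582.915ms @ 21/4 + 226.131ms (3/4)

note 4 onset = 9/7b = 387.653ms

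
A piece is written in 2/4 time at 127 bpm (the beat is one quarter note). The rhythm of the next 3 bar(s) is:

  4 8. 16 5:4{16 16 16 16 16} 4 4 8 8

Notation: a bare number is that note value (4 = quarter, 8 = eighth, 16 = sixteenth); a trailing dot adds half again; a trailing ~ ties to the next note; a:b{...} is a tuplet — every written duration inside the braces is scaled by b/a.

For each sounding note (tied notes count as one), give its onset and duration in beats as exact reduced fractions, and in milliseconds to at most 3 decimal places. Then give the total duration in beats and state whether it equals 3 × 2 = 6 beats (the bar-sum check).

1) 0.0ms=0b +472.441ms=1b
2) 472.441ms=1b +354.331ms=3/4b
3) 826.772ms=7/4b +118.11ms=1/4b
4) 944.882ms=2b +94.488ms=1/5b
5) 1039.37ms=11/5b +94.488ms=1/5b
6) 1133.858ms=12/5b +94.488ms=1/5b
7) 1228.346ms=13/5b +94.488ms=1/5b
8) 1322.835ms=14/5b +94.488ms=1/5b
9) 1417.323ms=3b +472.441ms=1b
10) 1889.764ms=4b +472.441ms=1b
11) 2362.205ms=5b +236.22ms=1/2b
12) 2598.425ms=11/2b +236.22ms=1/2b
Σ=6b of 6 (127bpm 2/4) — PASS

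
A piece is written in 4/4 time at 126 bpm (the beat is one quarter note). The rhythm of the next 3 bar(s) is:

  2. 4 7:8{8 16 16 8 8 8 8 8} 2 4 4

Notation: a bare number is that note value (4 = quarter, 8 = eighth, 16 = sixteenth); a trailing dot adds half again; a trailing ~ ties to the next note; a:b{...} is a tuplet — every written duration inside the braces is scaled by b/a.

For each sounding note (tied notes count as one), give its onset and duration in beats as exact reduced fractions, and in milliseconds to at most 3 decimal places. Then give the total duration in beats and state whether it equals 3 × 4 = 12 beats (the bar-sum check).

1) 0.0ms=0b +1428.571ms=3b
2) 1428.571ms=3b +476.19ms=1b
3) 1904.762ms=4b +272.109ms=4/7b
4) 2176.871ms=32/7b +136.054ms=2/7b
5) 2312.925ms=34/7b +136.054ms=2/7b
6) 2448.98ms=36/7b +272.109ms=4/7b
7) 2721.088ms=40/7b +272.109ms=4/7b
8) 2993.197ms=44/7b +272.109ms=4/7b
9) 3265.306ms=48/7b +272.109ms=4/7b
10) 3537.415ms=52/7b +272.109ms=4/7b
11) 3809.524ms=8b +952.381ms=2b
12) 4761.905ms=10b +476.19ms=1b
13) 5238.095ms=11b +476.19ms=1b
Σ=12b of 12 (126bpm 4/4) — PASS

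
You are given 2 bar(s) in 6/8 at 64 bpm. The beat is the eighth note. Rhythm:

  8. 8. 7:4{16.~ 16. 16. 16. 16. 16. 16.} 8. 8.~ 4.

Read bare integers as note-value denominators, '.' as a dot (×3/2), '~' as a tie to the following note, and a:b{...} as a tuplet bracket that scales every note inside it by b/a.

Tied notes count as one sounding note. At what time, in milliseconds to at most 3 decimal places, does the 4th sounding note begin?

1. 0.0ms @ 0 + 1406.25ms (3/2)
2. 1406.25ms @ 3/2 + 1406.25ms (3/2)
3. 2812.5ms @ 3 + 803.571ms (6/7)
4. 3616.071ms @ 27/7 + 401.786ms (3/7)
5. 4017.857ms @ 30/7 + 401.786ms (3/7)
6. 4419.643ms @ 33/7 + 401.786ms (3/7)
7. 4821.429ms @ 36/7 + 401.786ms (3/7)
8. 5223.214ms @ 39/7 + 401.786ms (3/7)
9. 5625.0ms @ 6 + 1406.25ms (3/2)
10. 7031.25ms @ 15/2 + 4218.75ms (9/2)

note 4 onset = 27/7b = 3616.071ms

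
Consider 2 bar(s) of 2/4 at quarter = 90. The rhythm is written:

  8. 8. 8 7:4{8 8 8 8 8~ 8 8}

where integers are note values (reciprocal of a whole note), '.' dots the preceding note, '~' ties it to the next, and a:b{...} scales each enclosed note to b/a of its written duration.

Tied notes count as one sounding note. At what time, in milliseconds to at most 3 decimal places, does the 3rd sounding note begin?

1. 0.0ms @ 0 + 500.0ms (3/4)
2. 500.0ms @ 3/4 + 500.0ms (3/4)
3. 1000.0ms @ 3/2 + 333.333ms (1/2)
4. 1333.333ms @ 2 + 190.476ms (2/7)
5. 1523.81ms @ 16/7 + 190.476ms (2/7)
6. 1714.286ms @ 18/7 + 190.476ms (2/7)
7. 1904.762ms @ 20/7 + 190.476ms (2/7)
8. 2095.238ms @ 22/7 + 380.952ms (4/7)
9. 2476.19ms @ 26/7 + 190.476ms (2/7)

note 3 onset = 3/2b = 1000.0ms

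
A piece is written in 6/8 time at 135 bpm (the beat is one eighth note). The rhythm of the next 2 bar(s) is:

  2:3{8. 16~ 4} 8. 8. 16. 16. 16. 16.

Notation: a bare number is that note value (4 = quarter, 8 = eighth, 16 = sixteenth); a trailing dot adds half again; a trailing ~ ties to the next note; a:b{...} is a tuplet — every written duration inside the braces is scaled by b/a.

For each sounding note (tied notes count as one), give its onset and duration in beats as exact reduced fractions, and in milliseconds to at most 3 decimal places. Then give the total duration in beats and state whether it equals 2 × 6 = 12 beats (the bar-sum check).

1) 0.0ms=0b +1000.0ms=9/4b
2) 1000.0ms=9/4b +1666.667ms=15/4b
3) 2666.667ms=6b +666.667ms=3/2b
4) 3333.333ms=15/2b +666.667ms=3/2b
5) 4000.0ms=9b +333.333ms=3/4b
6) 4333.333ms=39/4b +333.333ms=3/4b
7) 4666.667ms=21/2b +333.333ms=3/4b
8) 5000.0ms=45/4b +333.333ms=3/4b
Σ=12b of 12 (135bpm 6/8) — PASS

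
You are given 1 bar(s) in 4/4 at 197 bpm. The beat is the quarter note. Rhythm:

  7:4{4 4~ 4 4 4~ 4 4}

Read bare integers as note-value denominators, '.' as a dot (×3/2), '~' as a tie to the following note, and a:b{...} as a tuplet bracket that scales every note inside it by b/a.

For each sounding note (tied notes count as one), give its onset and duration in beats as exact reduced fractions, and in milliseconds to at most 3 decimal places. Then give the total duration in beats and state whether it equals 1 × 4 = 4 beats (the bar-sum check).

1) 0.0ms=0b +174.039ms=4/7b
2) 174.039ms=4/7b +348.078ms=8/7b
3) 522.117ms=12/7b +174.039ms=4/7b
4) 696.157ms=16/7b +348.078ms=8/7b
5) 1044.235ms=24/7b +174.039ms=4/7b
Σ=4b of 4 (197bpm 4/4) — PASS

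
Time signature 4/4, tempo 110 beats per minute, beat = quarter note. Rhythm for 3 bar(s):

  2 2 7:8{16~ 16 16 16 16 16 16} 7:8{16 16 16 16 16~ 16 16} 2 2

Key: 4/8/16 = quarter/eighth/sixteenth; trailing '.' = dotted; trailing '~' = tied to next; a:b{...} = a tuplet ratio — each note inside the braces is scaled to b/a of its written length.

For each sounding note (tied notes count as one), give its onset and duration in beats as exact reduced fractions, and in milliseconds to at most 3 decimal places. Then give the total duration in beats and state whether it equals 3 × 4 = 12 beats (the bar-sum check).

1) 0.0ms=0b +1090.909ms=2b
2) 1090.909ms=2b +1090.909ms=2b
3) 2181.818ms=4b +311.688ms=4/7b
4) 2493.506ms=32/7b +155.844ms=2/7b
5) 2649.351ms=34/7b +155.844ms=2/7b
6) 2805.195ms=36/7b +155.844ms=2/7b
7) 2961.039ms=38/7b +155.844ms=2/7b
8) 3116.883ms=40/7b +155.844ms=2/7b
9) 3272.727ms=6b +155.844ms=2/7b
10) 3428.571ms=44/7b +155.844ms=2/7b
11) 3584.416ms=46/7b +155.844ms=2/7b
12) 3740.26ms=48/7b +155.844ms=2/7b
13) 3896.104ms=50/7b +311.688ms=4/7b
14) 4207.792ms=54/7b +155.844ms=2/7b
15) 4363.636ms=8b +1090.909ms=2b
16) 5454.545ms=10b +1090.909ms=2b
Σ=12b of 12 (110bpm 4/4) — PASS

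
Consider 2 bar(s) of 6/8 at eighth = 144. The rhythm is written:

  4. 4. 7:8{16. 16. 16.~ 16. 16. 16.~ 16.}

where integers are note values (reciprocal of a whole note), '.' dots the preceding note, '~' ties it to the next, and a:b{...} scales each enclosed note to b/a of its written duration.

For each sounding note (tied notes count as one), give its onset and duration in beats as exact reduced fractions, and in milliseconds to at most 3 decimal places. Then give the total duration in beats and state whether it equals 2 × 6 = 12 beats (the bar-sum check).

1) 0.0ms=0b +1250.0ms=3b
2) 1250.0ms=3b +1250.0ms=3b
3) 2500.0ms=6b +357.143ms=6/7b
4) 2857.143ms=48/7b +357.143ms=6/7b
5) 3214.286ms=54/7b +714.286ms=12/7b
6) 3928.571ms=66/7b +357.143ms=6/7b
7) 4285.714ms=72/7b +714.286ms=12/7b
Σ=12b of 12 (144bpm 6/8) — PASS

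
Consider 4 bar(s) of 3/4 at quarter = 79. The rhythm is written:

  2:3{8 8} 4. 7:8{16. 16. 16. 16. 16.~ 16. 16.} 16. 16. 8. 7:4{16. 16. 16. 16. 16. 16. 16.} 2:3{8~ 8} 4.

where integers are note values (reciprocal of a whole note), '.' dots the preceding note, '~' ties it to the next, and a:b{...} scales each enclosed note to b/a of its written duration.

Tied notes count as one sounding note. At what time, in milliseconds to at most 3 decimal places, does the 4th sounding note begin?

1. 0.0ms @ 0 + 569.62ms (3/4)
2. 569.62ms @ 3/4 + 569.62ms (3/4)
3. 1139.241ms @ 3/2 + 1139.241ms (3/2)
4. 2278.481ms @ 3 + 325.497ms (3/7)
5. 2603.978ms @ 24/7 + 325.497ms (3/7)
6. 2929.476ms @ 27/7 + 325.497ms (3/7)
7. 3254.973ms @ 30/7 + 325.497ms (3/7)
8. 3580.47ms @ 33/7 + 650.995ms (6/7)
9. 4231.465ms @ 39/7 + 325.497ms (3/7)
10. 4556.962ms @ 6 + 284.81ms (3/8)
11. 4841.772ms @ 51/8 + 284.81ms (3/8)
12. 5126.582ms @ 27/4 + 569.62ms (3/4)
13. 5696.203ms @ 15/2 + 162.749ms (3/14)
14. 5858.951ms @ 54/7 + 162.749ms (3/14)
15. 6021.7ms @ 111/14 + 162.749ms (3/14)
16. 6184.448ms @ 57/7 + 162.749ms (3/14)
17. 6347.197ms @ 117/14 + 162.749ms (3/14)
18. 6509.946ms @ 60/7 + 162.749ms (3/14)
19. 6672.694ms @ 123/14 + 162.749ms (3/14)
20. 6835.443ms @ 9 + 1139.241ms (3/2)
21. 7974.684ms @ 21/2 + 1139.241ms (3/2)

note 4 onset = 3b = 2278.481ms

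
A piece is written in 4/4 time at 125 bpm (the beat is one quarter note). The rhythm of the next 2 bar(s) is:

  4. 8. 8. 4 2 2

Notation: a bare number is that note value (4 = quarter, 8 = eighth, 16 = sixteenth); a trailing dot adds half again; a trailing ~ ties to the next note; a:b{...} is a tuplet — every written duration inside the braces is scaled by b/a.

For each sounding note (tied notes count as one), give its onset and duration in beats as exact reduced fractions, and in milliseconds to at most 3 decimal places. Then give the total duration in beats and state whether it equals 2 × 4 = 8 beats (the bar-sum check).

1) 0.0ms=0b +720.0ms=3/2b
2) 720.0ms=3/2b +360.0ms=3/4b
3) 1080.0ms=9/4b +360.0ms=3/4b
4) 1440.0ms=3b +480.0ms=1b
5) 1920.0ms=4b +960.0ms=2b
6) 2880.0ms=6b +960.0ms=2b
Σ=8b of 8 (125bpm 4/4) — PASS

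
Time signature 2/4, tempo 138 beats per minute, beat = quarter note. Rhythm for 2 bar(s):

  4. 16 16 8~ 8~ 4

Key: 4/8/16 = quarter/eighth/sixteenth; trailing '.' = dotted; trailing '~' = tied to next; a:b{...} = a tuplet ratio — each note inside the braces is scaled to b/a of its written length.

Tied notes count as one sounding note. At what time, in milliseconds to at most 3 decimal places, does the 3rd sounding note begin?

1. 0.0ms @ 0 + 652.174ms (3/2)
2. 652.174ms @ 3/2 + 108.696ms (1/4)
3. 760.87ms @ 7/4 + 108.696ms (1/4)
4. 869.565ms @ 2 + 869.565ms (2)

note 3 onset = 7/4b = 760.87ms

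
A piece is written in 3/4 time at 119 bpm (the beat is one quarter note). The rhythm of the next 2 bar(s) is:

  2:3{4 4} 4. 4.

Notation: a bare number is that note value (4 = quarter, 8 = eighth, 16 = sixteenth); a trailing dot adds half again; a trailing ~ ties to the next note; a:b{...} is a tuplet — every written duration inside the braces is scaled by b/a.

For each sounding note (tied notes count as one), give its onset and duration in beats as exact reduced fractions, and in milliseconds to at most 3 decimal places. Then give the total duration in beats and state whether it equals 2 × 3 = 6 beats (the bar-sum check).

1) 0.0ms=0b +756.303ms=3/2b
2) 756.303ms=3/2b +756.303ms=3/2b
3) 1512.605ms=3b +756.303ms=3/2b
4) 2268.908ms=9/2b +756.303ms=3/2b
Σ=6b of 6 (119bpm 3/4) — PASS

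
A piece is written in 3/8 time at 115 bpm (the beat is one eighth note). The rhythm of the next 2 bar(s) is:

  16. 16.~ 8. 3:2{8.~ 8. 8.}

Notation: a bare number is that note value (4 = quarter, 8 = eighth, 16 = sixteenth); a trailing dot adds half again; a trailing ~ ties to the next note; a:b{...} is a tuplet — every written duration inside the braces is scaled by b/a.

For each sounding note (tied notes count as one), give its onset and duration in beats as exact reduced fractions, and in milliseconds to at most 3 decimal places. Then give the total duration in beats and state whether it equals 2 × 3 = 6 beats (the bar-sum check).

1) 0.0ms=0b +391.304ms=3/4b
2) 391.304ms=3/4b +1173.913ms=9/4b
3) 1565.217ms=3b +1043.478ms=2b
4) 2608.696ms=5b +521.739ms=1b
Σ=6b of 6 (115bpm 3/8) — PASS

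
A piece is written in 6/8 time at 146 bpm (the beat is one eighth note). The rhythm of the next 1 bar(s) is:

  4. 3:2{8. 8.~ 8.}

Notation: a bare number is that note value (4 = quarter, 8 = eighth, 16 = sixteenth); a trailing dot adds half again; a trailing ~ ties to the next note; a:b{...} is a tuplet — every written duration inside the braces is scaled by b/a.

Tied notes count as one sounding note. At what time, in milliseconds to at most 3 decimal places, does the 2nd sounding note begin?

note 2 onset = 3b = 1232.877ms

1. 0.0ms @ 0 + 1232.877ms (3)
2. 1232.877ms @ 3 + 410.959ms (1)
3. 1643.836ms @ 4 + 821.918ms (2)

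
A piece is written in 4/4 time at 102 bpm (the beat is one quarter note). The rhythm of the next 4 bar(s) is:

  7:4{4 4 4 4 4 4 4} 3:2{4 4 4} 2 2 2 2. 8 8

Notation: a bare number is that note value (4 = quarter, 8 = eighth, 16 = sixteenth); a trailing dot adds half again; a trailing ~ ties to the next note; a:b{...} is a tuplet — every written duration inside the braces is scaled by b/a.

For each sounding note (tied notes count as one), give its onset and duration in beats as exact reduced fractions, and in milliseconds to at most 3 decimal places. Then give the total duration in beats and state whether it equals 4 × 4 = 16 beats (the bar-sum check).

1) 0.0ms=0b +336.134ms=4/7b
2) 336.134ms=4/7b +336.134ms=4/7b
3) 672.269ms=8/7b +336.134ms=4/7b
4) 1008.403ms=12/7b +336.134ms=4/7b
5) 1344.538ms=16/7b +336.134ms=4/7b
6) 1680.672ms=20/7b +336.134ms=4/7b
7) 2016.807ms=24/7b +336.134ms=4/7b
8) 2352.941ms=4b +392.157ms=2/3b
9) 2745.098ms=14/3b +392.157ms=2/3b
10) 3137.255ms=16/3b +392.157ms=2/3b
11) 3529.412ms=6b +1176.471ms=2b
12) 4705.882ms=8b +1176.471ms=2b
13) 5882.353ms=10b +1176.471ms=2b
14) 7058.824ms=12b +1764.706ms=3b
15) 8823.529ms=15b +294.118ms=1/2b
16) 9117.647ms=31/2b +294.118ms=1/2b
Σ=16b of 16 (102bpm 4/4) — PASS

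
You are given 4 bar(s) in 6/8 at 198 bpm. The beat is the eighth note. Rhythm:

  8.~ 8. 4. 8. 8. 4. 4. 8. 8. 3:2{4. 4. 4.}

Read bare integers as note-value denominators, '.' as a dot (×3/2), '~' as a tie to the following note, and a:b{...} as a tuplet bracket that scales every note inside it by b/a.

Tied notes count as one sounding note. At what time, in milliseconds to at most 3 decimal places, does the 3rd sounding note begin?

note 3 onset = 6b = 1818.182ms

1. 0.0ms @ 0 + 909.091ms (3)
2. 909.091ms @ 3 + 909.091ms (3)
3. 1818.182ms @ 6 + 454.545ms (3/2)
4. 2272.727ms @ 15/2 + 454.545ms (3/2)
5. 2727.273ms @ 9 + 909.091ms (3)
6. 3636.364ms @ 12 + 909.091ms (3)
7. 4545.455ms @ 15 + 454.545ms (3/2)
8. 5000.0ms @ 33/2 + 454.545ms (3/2)
9. 5454.545ms @ 18 + 606.061ms (2)
10. 6060.606ms @ 20 + 606.061ms (2)
11. 6666.667ms @ 22 + 606.061ms (2)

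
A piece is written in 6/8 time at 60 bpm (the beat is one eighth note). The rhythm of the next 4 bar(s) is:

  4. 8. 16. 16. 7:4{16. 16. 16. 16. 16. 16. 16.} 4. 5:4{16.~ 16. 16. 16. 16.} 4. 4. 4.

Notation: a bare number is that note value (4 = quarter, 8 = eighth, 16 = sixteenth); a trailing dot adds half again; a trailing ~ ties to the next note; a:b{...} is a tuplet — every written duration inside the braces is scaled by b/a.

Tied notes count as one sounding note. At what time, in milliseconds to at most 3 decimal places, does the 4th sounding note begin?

note 4 onset = 21/4b = 5250.0ms

1. 0.0ms @ 0 + 3000.0ms (3)
2. 3000.0ms @ 3 + 1500.0ms (3/2)
3. 4500.0ms @ 9/2 + 750.0ms (3/4)
4. 5250.0ms @ 21/4 + 750.0ms (3/4)
5. 6000.0ms @ 6 + 428.571ms (3/7)
6. 6428.571ms @ 45/7 + 428.571ms (3/7)
7. 6857.143ms @ 48/7 + 428.571ms (3/7)
8. 7285.714ms @ 51/7 + 428.571ms (3/7)
9. 7714.286ms @ 54/7 + 428.571ms (3/7)
10. 8142.857ms @ 57/7 + 428.571ms (3/7)
11. 8571.429ms @ 60/7 + 428.571ms (3/7)
12. 9000.0ms @ 9 + 3000.0ms (3)
13. 12000.0ms @ 12 + 1200.0ms (6/5)
14. 13200.0ms @ 66/5 + 600.0ms (3/5)
15. 13800.0ms @ 69/5 + 600.0ms (3/5)
16. 14400.0ms @ 72/5 + 600.0ms (3/5)
17. 15000.0ms @ 15 + 3000.0ms (3)
18. 18000.0ms @ 18 + 3000.0ms (3)
19. 21000.0ms @ 21 + 3000.0ms (3)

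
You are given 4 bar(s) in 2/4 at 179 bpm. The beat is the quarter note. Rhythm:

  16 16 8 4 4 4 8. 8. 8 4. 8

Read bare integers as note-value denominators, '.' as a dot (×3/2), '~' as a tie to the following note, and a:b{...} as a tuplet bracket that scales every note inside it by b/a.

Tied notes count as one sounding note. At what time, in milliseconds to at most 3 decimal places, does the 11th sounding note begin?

1. 0.0ms @ 0 + 83.799ms (1/4)
2. 83.799ms @ 1/4 + 83.799ms (1/4)
3. 167.598ms @ 1/2 + 167.598ms (1/2)
4. 335.196ms @ 1 + 335.196ms (1)
5. 670.391ms @ 2 + 335.196ms (1)
6. 1005.587ms @ 3 + 335.196ms (1)
7. 1340.782ms @ 4 + 251.397ms (3/4)
8. 1592.179ms @ 19/4 + 251.397ms (3/4)
9. 1843.575ms @ 11/2 + 167.598ms (1/2)
10. 2011.173ms @ 6 + 502.793ms (3/2)
11. 2513.966ms @ 15/2 + 167.598ms (1/2)

note 11 onset = 15/2b = 2513.966ms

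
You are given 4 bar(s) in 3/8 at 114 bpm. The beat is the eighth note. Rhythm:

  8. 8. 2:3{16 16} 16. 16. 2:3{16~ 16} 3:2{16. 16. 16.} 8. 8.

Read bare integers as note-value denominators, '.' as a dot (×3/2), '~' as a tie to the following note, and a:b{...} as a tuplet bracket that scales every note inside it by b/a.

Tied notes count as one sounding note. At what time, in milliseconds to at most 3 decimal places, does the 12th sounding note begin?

1. 0.0ms @ 0 + 789.474ms (3/2)
2. 789.474ms @ 3/2 + 789.474ms (3/2)
3. 1578.947ms @ 3 + 394.737ms (3/4)
4. 1973.684ms @ 15/4 + 394.737ms (3/4)
5. 2368.421ms @ 9/2 + 394.737ms (3/4)
6. 2763.158ms @ 21/4 + 394.737ms (3/4)
7. 3157.895ms @ 6 + 789.474ms (3/2)
8. 3947.368ms @ 15/2 + 263.158ms (1/2)
9. 4210.526ms @ 8 + 263.158ms (1/2)
10. 4473.684ms @ 17/2 + 263.158ms (1/2)
11. 4736.842ms @ 9 + 789.474ms (3/2)
12. 5526.316ms @ 21/2 + 789.474ms (3/2)

note 12 onset = 21/2b = 5526.316ms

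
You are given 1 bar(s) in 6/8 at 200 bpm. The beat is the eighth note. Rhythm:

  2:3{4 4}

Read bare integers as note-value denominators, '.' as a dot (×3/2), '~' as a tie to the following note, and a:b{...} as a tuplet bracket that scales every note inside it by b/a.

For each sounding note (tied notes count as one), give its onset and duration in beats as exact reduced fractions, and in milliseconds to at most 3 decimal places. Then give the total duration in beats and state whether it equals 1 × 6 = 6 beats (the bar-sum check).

1) 0.0ms=0b +900.0ms=3b
2) 900.0ms=3b +900.0ms=3b
Σ=6b of 6 (200bpm 6/8) — PASS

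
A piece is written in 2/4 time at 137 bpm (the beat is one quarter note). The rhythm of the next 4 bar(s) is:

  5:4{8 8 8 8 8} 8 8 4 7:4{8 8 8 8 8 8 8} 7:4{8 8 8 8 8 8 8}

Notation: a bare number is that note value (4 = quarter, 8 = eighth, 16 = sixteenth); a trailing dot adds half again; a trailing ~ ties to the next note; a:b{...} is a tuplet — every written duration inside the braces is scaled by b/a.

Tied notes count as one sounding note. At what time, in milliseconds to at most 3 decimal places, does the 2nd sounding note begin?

1. 0.0ms @ 0 + 175.182ms (2/5)
2. 175.182ms @ 2/5 + 175.182ms (2/5)
3. 350.365ms @ 4/5 + 175.182ms (2/5)
4. 525.547ms @ 6/5 + 175.182ms (2/5)
5. 700.73ms @ 8/5 + 175.182ms (2/5)
6. 875.912ms @ 2 + 218.978ms (1/2)
7. 1094.891ms @ 5/2 + 218.978ms (1/2)
8. 1313.869ms @ 3 + 437.956ms (1)
9. 1751.825ms @ 4 + 125.13ms (2/7)
10. 1876.955ms @ 30/7 + 125.13ms (2/7)
11. 2002.086ms @ 32/7 + 125.13ms (2/7)
12. 2127.216ms @ 34/7 + 125.13ms (2/7)
13. 2252.346ms @ 36/7 + 125.13ms (2/7)
14. 2377.477ms @ 38/7 + 125.13ms (2/7)
15. 2502.607ms @ 40/7 + 125.13ms (2/7)
16. 2627.737ms @ 6 + 125.13ms (2/7)
17. 2752.868ms @ 44/7 + 125.13ms (2/7)
18. 2877.998ms @ 46/7 + 125.13ms (2/7)
19. 3003.128ms @ 48/7 + 125.13ms (2/7)
20. 3128.259ms @ 50/7 + 125.13ms (2/7)
21. 3253.389ms @ 52/7 + 125.13ms (2/7)
22. 3378.519ms @ 54/7 + 125.13ms (2/7)

note 2 onset = 2/5b = 175.182ms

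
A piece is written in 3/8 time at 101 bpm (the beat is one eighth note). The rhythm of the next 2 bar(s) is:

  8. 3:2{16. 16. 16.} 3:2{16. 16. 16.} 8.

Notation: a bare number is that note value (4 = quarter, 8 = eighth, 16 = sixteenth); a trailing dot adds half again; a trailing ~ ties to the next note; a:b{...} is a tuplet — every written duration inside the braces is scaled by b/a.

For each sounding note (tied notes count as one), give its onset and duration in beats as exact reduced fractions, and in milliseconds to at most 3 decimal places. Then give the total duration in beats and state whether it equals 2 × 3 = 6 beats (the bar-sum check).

1) 0.0ms=0b +891.089ms=3/2b
2) 891.089ms=3/2b +297.03ms=1/2b
3) 1188.119ms=2b +297.03ms=1/2b
4) 1485.149ms=5/2b +297.03ms=1/2b
5) 1782.178ms=3b +297.03ms=1/2b
6) 2079.208ms=7/2b +297.03ms=1/2b
7) 2376.238ms=4b +297.03ms=1/2b
8) 2673.267ms=9/2b +891.089ms=3/2b
Σ=6b of 6 (101bpm 3/8) — PASS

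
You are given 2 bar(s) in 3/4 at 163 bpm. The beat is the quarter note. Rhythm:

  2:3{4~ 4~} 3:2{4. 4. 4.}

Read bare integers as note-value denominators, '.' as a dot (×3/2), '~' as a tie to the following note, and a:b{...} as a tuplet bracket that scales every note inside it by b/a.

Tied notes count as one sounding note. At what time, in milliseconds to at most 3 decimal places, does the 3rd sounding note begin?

note 3 onset = 5b = 1840.491ms

1. 0.0ms @ 0 + 1472.393ms (4)
2. 1472.393ms @ 4 + 368.098ms (1)
3. 1840.491ms @ 5 + 368.098ms (1)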